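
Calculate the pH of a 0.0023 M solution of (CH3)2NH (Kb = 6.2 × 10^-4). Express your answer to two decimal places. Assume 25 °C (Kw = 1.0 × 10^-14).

(CH3)2NH + H2O ⇌ (CH3)2NH2+ + OH-
Kb = x²/(0.0023 − x) = 6.2 × 10^-4
The 5% rule fails; solving x² + Kb·x − Kb·C₀ = 0 exactly:
x = (−Kb + √(Kb² + 4·Kb·C₀))/2 = 9.24 × 10^-4 M
pOH = 3.03, so pH = 14.00 − pOH = 10.97

pH = 10.97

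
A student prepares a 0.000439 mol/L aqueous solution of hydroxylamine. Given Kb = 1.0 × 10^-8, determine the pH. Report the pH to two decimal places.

pH = 8.32

NH2OH + H2O ⇌ NH3OH+ + OH-
From the ICE table, Kb = [OH-]²/(0.000439 − [OH-]) = 1.0 × 10^-8.
Assume [OH-] ≪ 0.000439: [OH-] ≈ √(1.0 × 10^-8 × 0.000439) = 2.10 × 10^-6 M
pOH = −log(2.10 × 10^-6) = 5.68; pH = 14.00 − 5.68 = 8.32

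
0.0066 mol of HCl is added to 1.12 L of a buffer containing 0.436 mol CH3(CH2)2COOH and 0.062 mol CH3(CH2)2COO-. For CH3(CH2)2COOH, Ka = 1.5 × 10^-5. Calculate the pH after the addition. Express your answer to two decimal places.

After neutralization: n(CH3(CH2)2COOH) = 0.443 mol, n(CH3(CH2)2COO-) = 0.0554 mol.
pKa = −log(1.5 × 10^-5) = 4.824
pH = pKa + log(n_CH3(CH2)2COO-/n_CH3(CH2)2COOH) = 4.824 + log(0.0554/0.443) = 4.824 + (-0.903)

pH = 3.92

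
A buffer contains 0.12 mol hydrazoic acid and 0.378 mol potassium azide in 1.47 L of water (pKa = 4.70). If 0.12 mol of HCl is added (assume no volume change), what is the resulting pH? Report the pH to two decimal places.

pH = 4.73

After neutralization: n(HN3) = 0.24 mol, n(N3-) = 0.258 mol.
Henderson–Hasselbalch with mole ratio 0.258/0.24: pH = 4.70 + (+0.031)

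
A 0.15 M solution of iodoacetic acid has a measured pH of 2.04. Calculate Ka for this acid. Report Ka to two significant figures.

Ka = 5.9 × 10^-4

[H+] = 10^(-2.04) = 9.12 × 10^-3 M
At equilibrium [HA] = 0.15 − 9.12 × 10^-3 = 1.41 × 10^-1 M
Ka = [H+][A-]/[HA] = (9.12 × 10^-3)² / 1.41 × 10^-1 = 5.9 × 10^-4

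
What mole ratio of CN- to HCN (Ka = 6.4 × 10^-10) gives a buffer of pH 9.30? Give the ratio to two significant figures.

pKa = -log(6.4 × 10^-10) = 9.194
pH = pKa + log(r) ⇒ log(r) = 9.30 − 9.194 = +0.106
r = [CN-]/[HCN] = 10^(+0.106) = 1.28

ratio = 1.3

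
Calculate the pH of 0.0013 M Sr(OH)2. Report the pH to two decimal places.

Sr(OH)2 is a strong base (each formula unit releases 2 OH-); [OH-] = 0.0026 M.
pOH = -log(0.0026) = 2.59
pH = 14.00 - 2.59 = 11.41

pH = 11.41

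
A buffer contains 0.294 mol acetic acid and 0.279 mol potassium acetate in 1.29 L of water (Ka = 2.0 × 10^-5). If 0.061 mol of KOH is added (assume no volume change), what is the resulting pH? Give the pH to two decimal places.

OH- converts CH3COOH to CH3COO-: CH3COOH → 0.233 mol, CH3COO- → 0.34 mol.
pKa = −log(2.0 × 10^-5) = 4.699
pH = pKa + log([A⁻]/[HA]) = 4.699 + log(0.34/0.233) = 4.699 +0.164

pH = 4.86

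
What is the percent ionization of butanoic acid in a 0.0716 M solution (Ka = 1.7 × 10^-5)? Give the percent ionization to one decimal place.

1.5%

CH3(CH2)2COOH ⇌ CH3(CH2)2COO- + H+; let x = [H+] at equilibrium.
x ≈ √(Ka·C₀) = √(1.7 × 10^-5 × 0.0716) = 1.10 × 10^-3 M
Fraction ionized = 1.10 × 10^-3 / 0.0716 = 0.0154 → 1.5%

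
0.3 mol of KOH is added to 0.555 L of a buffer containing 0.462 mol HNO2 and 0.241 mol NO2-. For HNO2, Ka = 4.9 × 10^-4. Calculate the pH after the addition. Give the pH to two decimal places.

pH = 3.83

OH- converts HNO2 to NO2-: HNO2 → 0.162 mol, NO2- → 0.541 mol.
pKa = −log(4.9 × 10^-4) = 3.310
Henderson–Hasselbalch with mole ratio 0.541/0.162: pH = 3.310 + (+0.524)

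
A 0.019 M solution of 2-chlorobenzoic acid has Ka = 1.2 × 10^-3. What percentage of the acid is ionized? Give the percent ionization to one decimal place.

22.2%

ClC6H4COOH ⇌ ClC6H4COO- + H+; let x = [H+] at equilibrium.
Solve x² + 0.0012x − 2.28e-05 = 0 → x = 4.21 × 10^-3 M
% ionization = x/C₀ × 100% = 4.21 × 10^-3/0.019 × 100% = 22.2%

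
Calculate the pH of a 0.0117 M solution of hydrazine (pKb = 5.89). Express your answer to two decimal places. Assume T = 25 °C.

N2H4 + H2O ⇌ N2H5+ + OH-
Kb = 10^(−5.89) = 1.29 × 10^-6
Let x = [OH-] at equilibrium. Kb = x²/(0.0117 − x).
Assume x ≪ 0.0117: x ≈ √(1.29 × 10^-6 × 0.0117) = 1.23 × 10^-4 M
Check: 1.1% ionized — well under 5%, approximation valid.
pOH = 3.91, so pH = 14.00 − pOH = 10.09

pH = 10.09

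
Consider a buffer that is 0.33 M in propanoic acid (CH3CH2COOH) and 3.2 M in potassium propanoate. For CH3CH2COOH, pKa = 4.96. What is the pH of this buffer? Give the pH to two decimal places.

pH = pKa + log([A⁻]/[HA]) = 4.96 + log(3.2/0.33)
pH = 4.96 + (+0.987) = 5.95

pH = 5.95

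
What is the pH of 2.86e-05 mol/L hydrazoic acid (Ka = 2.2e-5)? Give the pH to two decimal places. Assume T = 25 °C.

HN3 ⇌ N3- + H+
Let x = [H+] at equilibrium. Ka = x²/(2.86e-05 − x).
The 5% rule fails; solving x² + Ka·x − Ka·C₀ = 0 exactly:
x = (−Ka + √(Ka² + 4·Ka·C₀))/2 = 1.64 × 10^-5 M
pH = −log[H+] = −log(1.64 × 10^-5) = 4.79

pH = 4.79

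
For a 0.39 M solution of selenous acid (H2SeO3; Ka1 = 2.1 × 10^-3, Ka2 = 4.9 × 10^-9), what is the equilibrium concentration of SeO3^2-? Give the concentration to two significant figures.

First ionization gives [H+] ≈ [HSeO3-] = 2.76 × 10^-2 M.
Second step: Ka2 = [H+][SeO3^2-]/[HSeO3-] ≈ [SeO3^2-] (since [H+] ≈ [HSeO3-]).
So [SeO3^2-] ≈ Ka2.

4.9 × 10^-9 M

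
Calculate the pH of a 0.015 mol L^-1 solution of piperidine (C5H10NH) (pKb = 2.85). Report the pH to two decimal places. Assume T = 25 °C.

pH = 11.60

C5H10NH + H2O ⇌ C5H10NH2+ + OH-
Kb = 10^(−2.85) = 1.41 × 10^-3
Kb = x²/(0.015 − x) = 1.41 × 10^-3
Here C₀/Kb ≈ 10.6, so the small-x approximation fails. Use the quadratic:
x = [−0.00141 + √(0.00141² + 8.46e-05)]/2 = 3.95 × 10^-3 M
pOH = −log(3.95 × 10^-3) = 2.40; pH = 14.00 − 2.40 = 11.60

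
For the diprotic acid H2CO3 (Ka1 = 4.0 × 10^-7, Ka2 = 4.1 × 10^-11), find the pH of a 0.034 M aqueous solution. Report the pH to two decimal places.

pH = 3.93

Ka1 ≫ Ka2, so treat the first dissociation as the only significant source of H+.
Ka1 = x²/(0.034 − x) = 4.0 × 10^-7
x ≈ √(4.0 × 10^-7 × 0.034) = 1.17 × 10^-4 M
pH = −log(1.17 × 10^-4) = 3.93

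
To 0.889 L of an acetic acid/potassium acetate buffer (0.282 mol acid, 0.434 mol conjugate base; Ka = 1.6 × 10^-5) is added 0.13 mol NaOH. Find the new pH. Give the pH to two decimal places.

pH = 5.37

OH- converts CH3COOH to CH3COO-: CH3COOH → 0.152 mol, CH3COO- → 0.564 mol.
pKa = −log(1.6 × 10^-5) = 4.796
Henderson–Hasselbalch with mole ratio 0.564/0.152: pH = 4.796 + (+0.569)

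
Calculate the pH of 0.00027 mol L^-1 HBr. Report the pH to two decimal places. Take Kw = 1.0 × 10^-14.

HBr is a strong acid and dissociates completely, so [H+] = 0.00027 M.
pH = -log(0.00027) = 3.57

pH = 3.57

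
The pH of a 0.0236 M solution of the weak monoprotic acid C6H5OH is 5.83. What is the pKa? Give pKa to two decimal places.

pKa = 10.03

[H+] = 10^(-5.83) = 1.48 × 10^-6 M
At equilibrium [HA] = 0.0236 − 1.48 × 10^-6 = 2.36 × 10^-2 M
Ka = [H+][A-]/[HA] = (1.48 × 10^-6)² / 2.36 × 10^-2 = 9.28 × 10^-11
pKa = -log(9.28 × 10^-11) = 10.03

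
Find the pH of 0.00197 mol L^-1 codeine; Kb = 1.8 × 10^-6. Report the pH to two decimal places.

pH = 9.77

C18H21NO3 + H2O ⇌ C18H22NO3+ + OH-
Kb = [OH-]²/(0.00197 − [OH-]) = 1.8 × 10^-6
Neglecting [OH-] in the denominator: [OH-] = √(1.8 × 10^-6 × 0.00197) = 5.95 × 10^-5 M
Check: 3% ionized — well under 5%, approximation valid.
pOH = −log(5.95 × 10^-5) = 4.23; pH = 14.00 − 4.23 = 9.77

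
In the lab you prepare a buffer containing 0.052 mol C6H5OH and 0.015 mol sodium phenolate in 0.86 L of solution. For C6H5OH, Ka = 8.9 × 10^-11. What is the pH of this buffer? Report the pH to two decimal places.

pH = 9.51

pKa = −log(8.9 × 10^-11) = 10.051
Using pH = pKa + log([base]/[acid]) with [base]/[acid] = 0.015/0.052:
pH = 10.051 + (-0.540) = 9.51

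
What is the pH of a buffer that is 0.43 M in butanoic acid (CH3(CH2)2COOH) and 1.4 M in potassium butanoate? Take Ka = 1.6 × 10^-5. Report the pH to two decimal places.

pKa = −log(1.6 × 10^-5) = 4.796
Henderson–Hasselbalch: pH = pKa + log([CH3(CH2)2COO-]/[CH3(CH2)2COOH]) = 4.796 + log(1.4/0.43)
pH = 4.796 + (+0.513) = 5.31

pH = 5.31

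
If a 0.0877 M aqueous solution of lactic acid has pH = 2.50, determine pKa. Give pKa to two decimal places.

[H+] = 10^(-2.50) = 3.16 × 10^-3 M
At equilibrium [HA] = 0.0877 − 3.16 × 10^-3 = 8.45 × 10^-2 M
Ka = [H+][A-]/[HA] = (3.16 × 10^-3)² / 8.45 × 10^-2 = 1.18 × 10^-4
pKa = -log(1.18 × 10^-4) = 3.93

pKa = 3.93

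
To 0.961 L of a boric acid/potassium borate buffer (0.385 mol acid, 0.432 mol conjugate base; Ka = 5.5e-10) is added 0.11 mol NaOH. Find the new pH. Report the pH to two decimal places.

After neutralization: n(B(OH)3) = 0.275 mol, n(B(OH)4-) = 0.542 mol.
pKa = −log(5.5 × 10^-10) = 9.260
Henderson–Hasselbalch with mole ratio 0.542/0.275: pH = 9.260 + (+0.295)

pH = 9.55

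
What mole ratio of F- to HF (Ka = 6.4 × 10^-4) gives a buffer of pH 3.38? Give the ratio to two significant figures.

pKa = -log(6.4 × 10^-4) = 3.194
pH = pKa + log(r) ⇒ log(r) = 3.38 − 3.194 = +0.186
r = [F-]/[HF] = 10^(+0.186) = 1.53

ratio = 1.5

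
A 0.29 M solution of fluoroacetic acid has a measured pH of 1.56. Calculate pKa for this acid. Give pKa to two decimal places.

pKa = 2.54

[H+] = 10^(-1.56) = 2.75 × 10^-2 M
At equilibrium [HA] = 0.29 − 2.75 × 10^-2 = 2.62 × 10^-1 M
Ka = [H+][A-]/[HA] = (2.75 × 10^-2)² / 2.62 × 10^-1 = 2.89 × 10^-3
pKa = -log(2.89 × 10^-3) = 2.54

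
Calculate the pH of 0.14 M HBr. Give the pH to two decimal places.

pH = 0.85

HBr is a strong acid and dissociates completely, so [H+] = 0.14 M.
pH = -log(0.14) = 0.85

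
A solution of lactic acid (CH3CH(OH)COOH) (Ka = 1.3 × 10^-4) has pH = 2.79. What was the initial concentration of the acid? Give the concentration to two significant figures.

C₀ = 2.2 × 10^-2 M

[H+] = 10^(-2.79) = 1.62 × 10^-3 M = x
Ka = x²/(C₀ − x) ⇒ C₀ = x + x²/Ka
C₀ = 1.62 × 10^-3 + (1.62 × 10^-3)²/(1.3 × 10^-4) = 2.18 × 10^-2 M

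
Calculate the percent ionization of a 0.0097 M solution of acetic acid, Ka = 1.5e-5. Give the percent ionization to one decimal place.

3.9%

CH3COOH ⇌ CH3COO- + H+; let x = [H+] at equilibrium.
x ≈ √(Ka·C₀) = √(1.5 × 10^-5 × 0.0097) = 3.81 × 10^-4 M
% ionization = x/C₀ × 100% = 3.81 × 10^-4/0.0097 × 100% = 3.9%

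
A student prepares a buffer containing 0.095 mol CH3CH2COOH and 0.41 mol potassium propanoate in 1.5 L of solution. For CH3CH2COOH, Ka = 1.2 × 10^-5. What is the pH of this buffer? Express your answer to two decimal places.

pKa = −log(1.2 × 10^-5) = 4.921
Henderson–Hasselbalch: pH = pKa + log([CH3CH2COO-]/[CH3CH2COOH]) = 4.921 + log(0.41/0.095)
pH = 4.921 + (+0.635) = 5.56

pH = 5.56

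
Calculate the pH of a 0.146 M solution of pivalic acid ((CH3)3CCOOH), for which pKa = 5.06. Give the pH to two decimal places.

pH = 2.95

(CH3)3CCOOH ⇌ (CH3)3CCOO- + H+
Ka = 10^(−5.06) = 8.71 × 10^-6
Ka = x²/(0.146 − x) = 8.71 × 10^-6
Since Ka ≪ C₀, x ≈ √(Ka·C₀) = 1.13 × 10^-3 M.
(x/C₀ = 0.77% < 5%, so the approximation holds.)
pH = −log(1.13 × 10^-3) = 2.95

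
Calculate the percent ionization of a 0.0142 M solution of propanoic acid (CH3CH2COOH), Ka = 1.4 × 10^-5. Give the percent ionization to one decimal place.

3.1%

CH3CH2COOH ⇌ CH3CH2COO- + H+; let x = [H+] at equilibrium.
x ≈ √(Ka·C₀) = √(1.4 × 10^-5 × 0.0142) = 4.46 × 10^-4 M
Fraction ionized = 4.46 × 10^-4 / 0.0142 = 0.0314 → 3.1%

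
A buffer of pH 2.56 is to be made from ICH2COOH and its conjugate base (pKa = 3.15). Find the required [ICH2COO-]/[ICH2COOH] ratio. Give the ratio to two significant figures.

pH = pKa + log(r) ⇒ log(r) = 2.56 − 3.15 = -0.59
r = [ICH2COO-]/[ICH2COOH] = 10^(-0.59) = 0.257

ratio = 0.26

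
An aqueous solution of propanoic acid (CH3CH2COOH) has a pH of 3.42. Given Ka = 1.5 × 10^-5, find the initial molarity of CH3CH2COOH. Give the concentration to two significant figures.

[H+] = 10^(-3.42) = 3.80 × 10^-4 M = x
Ka = x²/(C₀ − x) ⇒ C₀ = x + x²/Ka
C₀ = 3.80 × 10^-4 + (3.80 × 10^-4)²/(1.5 × 10^-5) = 1.00 × 10^-2 M

C₀ = 1.0 × 10^-2 M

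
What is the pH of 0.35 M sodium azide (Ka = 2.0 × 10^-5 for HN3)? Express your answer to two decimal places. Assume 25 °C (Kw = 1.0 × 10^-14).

N3- is the conjugate base of the weak acid HN3.
Kb = Kw/Ka = 1.0×10^-14 / 2.0 × 10^-5 = 5.00 × 10^-10
From the ICE table, Kb = x²/(0.35 − x) = 5.00 × 10^-10.
Neglecting x in the denominator: x = √(5.00 × 10^-10 × 0.35) = 1.32 × 10^-5 M
(x/C₀ = 0.0038% < 5%, so the approximation holds.)
pOH = −log(1.32 × 10^-5) = 4.88; pH = 14.00 − 4.88 = 9.12

pH = 9.12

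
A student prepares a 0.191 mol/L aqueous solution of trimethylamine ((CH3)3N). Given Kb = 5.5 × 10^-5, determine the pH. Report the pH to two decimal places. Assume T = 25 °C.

pH = 11.51

(CH3)3N + H2O ⇌ (CH3)3NH+ + OH-
From the ICE table, Kb = [OH-]²/(0.191 − [OH-]) = 5.5 × 10^-5.
Since Kb ≪ C₀, [OH-] ≈ √(Kb·C₀) = 3.24 × 10^-3 M.
Check: 1.7% ionized — well under 5%, approximation valid.
pOH = −log(3.24 × 10^-3) = 2.49; pH = 14.00 − 2.49 = 11.51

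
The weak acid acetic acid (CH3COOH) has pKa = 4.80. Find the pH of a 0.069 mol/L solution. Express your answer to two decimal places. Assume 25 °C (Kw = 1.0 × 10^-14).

CH3COOH ⇌ CH3COO- + H+
Ka = 10^(−4.80) = 1.58 × 10^-5
Ka = x²/(0.069 − x) = 1.58 × 10^-5
Assume x ≪ 0.069: x ≈ √(1.58 × 10^-5 × 0.069) = 1.04 × 10^-3 M
pH = −log(1.04 × 10^-3) = 2.98

pH = 2.98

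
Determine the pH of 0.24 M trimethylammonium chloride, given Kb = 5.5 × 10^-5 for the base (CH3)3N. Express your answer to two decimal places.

(CH3)3NH+ is the conjugate acid of the weak base (CH3)3N.
Ka = Kw/Kb = 1.0×10^-14 / 5.5 × 10^-5 = 1.82 × 10^-10
Let x = [H+] at equilibrium. Ka = x²/(0.24 − x).
Assume x ≪ 0.24: x ≈ √(1.82 × 10^-10 × 0.24) = 6.61 × 10^-6 M
(x/C₀ = 0.0028% < 5%, so the approximation holds.)
pH = −log[H+] = −log(6.61 × 10^-6) = 5.18

pH = 5.18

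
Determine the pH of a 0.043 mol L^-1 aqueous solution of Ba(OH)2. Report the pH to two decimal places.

pH = 12.93

Ba(OH)2 is a strong base (each formula unit releases 2 OH-); [OH-] = 0.086 M.
pOH = -log(0.086) = 1.07
pH = 14.00 - 1.07 = 12.93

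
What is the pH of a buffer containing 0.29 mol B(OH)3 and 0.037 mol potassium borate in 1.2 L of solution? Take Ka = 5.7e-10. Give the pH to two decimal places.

pKa = −log(5.7 × 10^-10) = 9.244
Using pH = pKa + log([base]/[acid]) with [base]/[acid] = 0.037/0.29:
pH = 9.244 + (-0.894) = 8.35

pH = 8.35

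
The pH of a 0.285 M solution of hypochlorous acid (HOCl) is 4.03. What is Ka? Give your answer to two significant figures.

[H+] = 10^(-4.03) = 9.33 × 10^-5 M
At equilibrium [HA] = 0.285 − 9.33 × 10^-5 = 2.85 × 10^-1 M
Ka = [H+][A-]/[HA] = (9.33 × 10^-5)² / 2.85 × 10^-1 = 3.1 × 10^-8

Ka = 3.1 × 10^-8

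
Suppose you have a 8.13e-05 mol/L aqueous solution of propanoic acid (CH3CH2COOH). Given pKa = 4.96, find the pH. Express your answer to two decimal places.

CH3CH2COOH ⇌ CH3CH2COO- + H+
Ka = 10^(−4.96) = 1.10 × 10^-5
Ka = [H+]²/(8.13e-05 − [H+]) = 1.10 × 10^-5
[H+] is not negligible relative to C₀; solve [H+]² + 1.1e-05·[H+] − 8.94e-10 = 0.
[H+] = [−1.1e-05 + √(1.1e-05² + 3.58e-09)]/2 = 2.49 × 10^-5 M
pH = −log[H+] = −log(2.49 × 10^-5) = 4.60

pH = 4.60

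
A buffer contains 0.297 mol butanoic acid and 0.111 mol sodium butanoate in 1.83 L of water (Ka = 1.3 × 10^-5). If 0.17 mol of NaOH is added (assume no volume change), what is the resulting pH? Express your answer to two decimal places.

pH = 5.23

After neutralization: n(CH3(CH2)2COOH) = 0.127 mol, n(CH3(CH2)2COO-) = 0.281 mol.
pKa = −log(1.3 × 10^-5) = 4.886
pH = pKa + log(n_CH3(CH2)2COO-/n_CH3(CH2)2COOH) = 4.886 + log(0.281/0.127) = 4.886 + (+0.345)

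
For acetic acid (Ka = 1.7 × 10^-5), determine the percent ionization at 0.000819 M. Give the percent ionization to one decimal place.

CH3COOH ⇌ CH3COO- + H+; let x = [H+] at equilibrium.
Solve x² + 1.7e-05x − 1.39e-08 = 0 → x = 1.10 × 10^-4 M
% ionization = x/C₀ × 100% = 1.10 × 10^-4/0.000819 × 100% = 13.4%

13.4%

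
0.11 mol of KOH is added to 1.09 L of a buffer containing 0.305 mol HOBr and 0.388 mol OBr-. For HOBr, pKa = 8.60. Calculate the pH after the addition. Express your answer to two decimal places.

OH- converts HOBr to OBr-: HOBr → 0.195 mol, OBr- → 0.498 mol.
Henderson–Hasselbalch with mole ratio 0.498/0.195: pH = 8.60 + (+0.407)

pH = 9.01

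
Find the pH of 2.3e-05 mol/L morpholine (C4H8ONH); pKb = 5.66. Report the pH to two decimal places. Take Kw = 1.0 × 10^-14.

pH = 8.78

C4H8ONH + H2O ⇌ C4H8ONH2+ + OH-
Kb = 10^(−5.66) = 2.19 × 10^-6
Kb = [OH-]²/(2.3e-05 − [OH-]) = 2.19 × 10^-6
[OH-] is not negligible relative to C₀; solve [OH-]² + 2.19e-06·[OH-] − 5.04e-11 = 0.
[OH-] = [−2.19e-06 + √(2.19e-06² + 2.01e-10)]/2 = 6.09 × 10^-6 M
pOH = −log(6.09 × 10^-6) = 5.22; pH = 14.00 − 5.22 = 8.78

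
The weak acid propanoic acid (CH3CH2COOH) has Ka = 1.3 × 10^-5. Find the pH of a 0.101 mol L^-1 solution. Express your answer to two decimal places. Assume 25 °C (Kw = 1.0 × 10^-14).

CH3CH2COOH ⇌ CH3CH2COO- + H+
From the ICE table, Ka = x²/(0.101 − x) = 1.3 × 10^-5.
Assume x ≪ 0.101: x ≈ √(1.3 × 10^-5 × 0.101) = 1.15 × 10^-3 M
Check: 1.1% ionized — well under 5%, approximation valid.
pH = −log(1.15 × 10^-3) = 2.94

pH = 2.94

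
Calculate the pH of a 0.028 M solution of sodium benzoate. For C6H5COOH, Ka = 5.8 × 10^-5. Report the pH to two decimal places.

pH = 8.34

C6H5COO- is the conjugate base of the weak acid C6H5COOH.
Kb = Kw/Ka = 1.0×10^-14 / 5.8 × 10^-5 = 1.72 × 10^-10
From the ICE table, Kb = [OH-]²/(0.028 − [OH-]) = 1.72 × 10^-10.
Neglecting [OH-] in the denominator: [OH-] = √(1.72 × 10^-10 × 0.028) = 2.19 × 10^-6 M
([OH-]/C₀ = 0.0078% < 5%, so the approximation holds.)
pOH = −log(2.19 × 10^-6) = 5.66; pH = 14.00 − 5.66 = 8.34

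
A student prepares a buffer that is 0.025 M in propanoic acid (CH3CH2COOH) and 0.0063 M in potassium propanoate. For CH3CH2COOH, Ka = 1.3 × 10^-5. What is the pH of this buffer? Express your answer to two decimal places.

pKa = −log(1.3 × 10^-5) = 4.886
Henderson–Hasselbalch: pH = pKa + log([CH3CH2COO-]/[CH3CH2COOH]) = 4.886 + log(0.0063/0.025)
pH = 4.886 + (-0.599) = 4.29

pH = 4.29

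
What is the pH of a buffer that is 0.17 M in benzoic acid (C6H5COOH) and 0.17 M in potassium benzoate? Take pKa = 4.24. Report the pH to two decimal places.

Using pH = pKa + log([base]/[acid]) with [base]/[acid] = 0.17/0.17:
pH = 4.24 + (+0.000) = 4.24

pH = 4.24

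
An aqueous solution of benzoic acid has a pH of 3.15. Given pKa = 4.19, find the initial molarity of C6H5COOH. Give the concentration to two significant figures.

[H+] = 10^(-3.15) = 7.08 × 10^-4 M = x
Ka = 10^(−4.19) = 6.46 × 10^-5
Ka = x²/(C₀ − x) ⇒ C₀ = x + x²/Ka
C₀ = 7.08 × 10^-4 + (7.08 × 10^-4)²/(6.46 × 10^-5) = 8.47 × 10^-3 M

C₀ = 8.5 × 10^-3 M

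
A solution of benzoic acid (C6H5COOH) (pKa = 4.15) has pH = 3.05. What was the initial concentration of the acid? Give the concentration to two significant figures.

[H+] = 10^(-3.05) = 8.91 × 10^-4 M = x
Ka = 10^(−4.15) = 7.08 × 10^-5
Ka = x²/(C₀ − x) ⇒ C₀ = x + x²/Ka
C₀ = 8.91 × 10^-4 + (8.91 × 10^-4)²/(7.08 × 10^-5) = 1.21 × 10^-2 M

C₀ = 1.2 × 10^-2 M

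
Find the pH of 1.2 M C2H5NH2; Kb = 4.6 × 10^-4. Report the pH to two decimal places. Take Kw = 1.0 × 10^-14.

pH = 12.37

C2H5NH2 + H2O ⇌ C2H5NH3+ + OH-
Kb = [OH-]²/(1.2 − [OH-]) = 4.6 × 10^-4
Neglecting [OH-] in the denominator: [OH-] = √(4.6 × 10^-4 × 1.2) = 2.35 × 10^-2 M
([OH-]/C₀ = 2% < 5%, so the approximation holds.)
pOH = 1.63, so pH = 14.00 − pOH = 12.37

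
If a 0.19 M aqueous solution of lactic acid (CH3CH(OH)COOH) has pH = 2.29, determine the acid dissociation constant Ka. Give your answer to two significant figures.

Ka = 1.4 × 10^-4

[H+] = 10^(-2.29) = 5.13 × 10^-3 M
At equilibrium [HA] = 0.19 − 5.13 × 10^-3 = 1.85 × 10^-1 M
Ka = [H+][A-]/[HA] = (5.13 × 10^-3)² / 1.85 × 10^-1 = 1.4 × 10^-4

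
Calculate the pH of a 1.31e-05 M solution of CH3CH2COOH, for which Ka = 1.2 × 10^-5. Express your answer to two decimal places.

pH = 5.10

CH3CH2COOH ⇌ CH3CH2COO- + H+
From the ICE table, Ka = x²/(1.31e-05 − x) = 1.2 × 10^-5.
Here C₀/Ka ≈ 1.09, so the small-x approximation fails. Use the quadratic:
x = (−Ka + √(Ka² + 4·Ka·C₀))/2 = 7.90 × 10^-6 M
pH = −log[H+] = −log(7.90 × 10^-6) = 5.10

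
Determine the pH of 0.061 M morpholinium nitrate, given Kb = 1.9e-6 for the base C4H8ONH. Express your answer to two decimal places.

pH = 4.75

C4H8ONH2+ is the conjugate acid of the weak base C4H8ONH.
Ka = Kw/Kb = 1.0×10^-14 / 1.9 × 10^-6 = 5.26 × 10^-9
From the ICE table, Ka = [H+]²/(0.061 − [H+]) = 5.26 × 10^-9.
Assume [H+] ≪ 0.061: [H+] ≈ √(5.26 × 10^-9 × 0.061) = 1.79 × 10^-5 M
pH = −log[H+] = −log(1.79 × 10^-5) = 4.75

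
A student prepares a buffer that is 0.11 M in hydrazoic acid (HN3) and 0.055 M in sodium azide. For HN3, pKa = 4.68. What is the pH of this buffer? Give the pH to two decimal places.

pH = 4.38

Using pH = pKa + log([base]/[acid]) with [base]/[acid] = 0.055/0.11:
pH = 4.68 + (-0.301) = 4.38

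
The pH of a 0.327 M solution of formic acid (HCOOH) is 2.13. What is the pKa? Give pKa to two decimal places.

[H+] = 10^(-2.13) = 7.41 × 10^-3 M
At equilibrium [HA] = 0.327 − 7.41 × 10^-3 = 3.20 × 10^-1 M
Ka = [H+][A-]/[HA] = (7.41 × 10^-3)² / 3.20 × 10^-1 = 1.72 × 10^-4
pKa = -log(1.72 × 10^-4) = 3.76

pKa = 3.76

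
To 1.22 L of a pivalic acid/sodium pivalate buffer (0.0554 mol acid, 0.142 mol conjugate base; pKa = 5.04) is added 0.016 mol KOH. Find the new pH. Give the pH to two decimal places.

pH = 5.64

OH- converts (CH3)3CCOOH to (CH3)3CCOO-: (CH3)3CCOOH → 0.0394 mol, (CH3)3CCOO- → 0.158 mol.
pH = pKa + log([A⁻]/[HA]) = 5.04 + log(0.158/0.0394) = 5.04 +0.603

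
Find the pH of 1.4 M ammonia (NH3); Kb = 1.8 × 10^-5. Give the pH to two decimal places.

pH = 11.70

NH3 + H2O ⇌ NH4+ + OH-
Kb = [OH-]²/(1.4 − [OH-]) = 1.8 × 10^-5
Since Kb ≪ C₀, [OH-] ≈ √(Kb·C₀) = 5.02 × 10^-3 M.
([OH-]/C₀ = 0.36% < 5%, so the approximation holds.)
pOH = −log(5.02 × 10^-3) = 2.30; pH = 14.00 − 2.30 = 11.70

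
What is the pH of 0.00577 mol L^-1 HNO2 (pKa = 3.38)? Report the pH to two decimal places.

HNO2 ⇌ NO2- + H+
Ka = 10^(−3.38) = 4.17 × 10^-4
Ka = [H+]²/(0.00577 − [H+]) = 4.17 × 10^-4
[H+] is not negligible relative to C₀; solve [H+]² + 0.000417·[H+] − 2.41e-06 = 0.
[H+] = (−Ka + √(Ka² + 4·Ka·C₀))/2 = 1.36 × 10^-3 M
pH = −log[H+] = −log(1.36 × 10^-3) = 2.87

pH = 2.87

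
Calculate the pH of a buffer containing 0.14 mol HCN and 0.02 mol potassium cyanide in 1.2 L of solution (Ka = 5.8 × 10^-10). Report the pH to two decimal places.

pH = 8.39

pKa = −log(5.8 × 10^-10) = 9.237
Henderson–Hasselbalch: pH = pKa + log([CN-]/[HCN]) = 9.237 + log(0.02/0.14)
pH = 9.237 + (-0.845) = 8.39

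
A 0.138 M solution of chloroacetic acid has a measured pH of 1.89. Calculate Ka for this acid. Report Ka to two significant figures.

[H+] = 10^(-1.89) = 1.29 × 10^-2 M
At equilibrium [HA] = 0.138 − 1.29 × 10^-2 = 1.25 × 10^-1 M
Ka = [H+][A-]/[HA] = (1.29 × 10^-2)² / 1.25 × 10^-1 = 1.3 × 10^-3

Ka = 1.3 × 10^-3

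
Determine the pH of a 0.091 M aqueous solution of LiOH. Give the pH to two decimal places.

LiOH is a strong base; [OH-] = 0.091 M.
pOH = -log(0.091) = 1.04
pH = 14.00 - 1.04 = 12.96

pH = 12.96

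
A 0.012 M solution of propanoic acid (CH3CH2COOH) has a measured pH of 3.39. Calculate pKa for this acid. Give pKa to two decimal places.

pKa = 4.84

[H+] = 10^(-3.39) = 4.07 × 10^-4 M
At equilibrium [HA] = 0.012 − 4.07 × 10^-4 = 1.16 × 10^-2 M
Ka = [H+][A-]/[HA] = (4.07 × 10^-4)² / 1.16 × 10^-2 = 1.43 × 10^-5
pKa = -log(1.43 × 10^-5) = 4.84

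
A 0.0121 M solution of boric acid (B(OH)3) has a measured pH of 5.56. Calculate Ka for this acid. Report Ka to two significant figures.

[H+] = 10^(-5.56) = 2.75 × 10^-6 M
At equilibrium [HA] = 0.0121 − 2.75 × 10^-6 = 1.21 × 10^-2 M
Ka = [H+][A-]/[HA] = (2.75 × 10^-6)² / 1.21 × 10^-2 = 6.2 × 10^-10

Ka = 6.3 × 10^-10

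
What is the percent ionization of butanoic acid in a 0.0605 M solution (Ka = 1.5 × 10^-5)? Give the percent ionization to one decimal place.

1.6%

CH3(CH2)2COOH ⇌ CH3(CH2)2COO- + H+; let x = [H+] at equilibrium.
x ≈ √(Ka·C₀) = √(1.5 × 10^-5 × 0.0605) = 9.53 × 10^-4 M
Fraction ionized = 9.53 × 10^-4 / 0.0605 = 0.0158 → 1.6%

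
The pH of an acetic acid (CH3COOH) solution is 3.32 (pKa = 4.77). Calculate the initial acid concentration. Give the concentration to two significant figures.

C₀ = 1.4 × 10^-2 M

[H+] = 10^(-3.32) = 4.79 × 10^-4 M = x
Ka = 10^(−4.77) = 1.70 × 10^-5
Ka = x²/(C₀ − x) ⇒ C₀ = x + x²/Ka
C₀ = 4.79 × 10^-4 + (4.79 × 10^-4)²/(1.70 × 10^-5) = 1.40 × 10^-2 M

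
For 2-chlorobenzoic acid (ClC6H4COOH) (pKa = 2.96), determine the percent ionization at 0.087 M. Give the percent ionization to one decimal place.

ClC6H4COOH ⇌ ClC6H4COO- + H+; let x = [H+] at equilibrium.
Ka = 10^(−2.96) = 1.10 × 10^-3
Solve x² + 0.0011x − 9.57e-05 = 0 → x = 9.25 × 10^-3 M
Fraction ionized = 9.25 × 10^-3 / 0.087 = 0.1063 → 10.6%

10.6%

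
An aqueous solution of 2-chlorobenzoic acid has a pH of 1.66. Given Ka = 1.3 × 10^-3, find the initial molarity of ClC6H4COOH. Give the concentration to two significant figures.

[H+] = 10^(-1.66) = 2.19 × 10^-2 M = x
Ka = x²/(C₀ − x) ⇒ C₀ = x + x²/Ka
C₀ = 2.19 × 10^-2 + (2.19 × 10^-2)²/(1.3 × 10^-3) = 3.91 × 10^-1 M

C₀ = 3.9 × 10^-1 M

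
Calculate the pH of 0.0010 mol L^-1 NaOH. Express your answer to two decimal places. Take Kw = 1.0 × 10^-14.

pH = 11.00

NaOH is a strong base; [OH-] = 0.001 M.
pOH = -log(0.001) = 3.00
pH = 14.00 - 3.00 = 11.00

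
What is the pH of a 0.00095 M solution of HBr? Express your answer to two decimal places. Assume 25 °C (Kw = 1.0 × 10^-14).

HBr is a strong acid and dissociates completely, so [H+] = 0.00095 M.
pH = -log(0.00095) = 3.02

pH = 3.02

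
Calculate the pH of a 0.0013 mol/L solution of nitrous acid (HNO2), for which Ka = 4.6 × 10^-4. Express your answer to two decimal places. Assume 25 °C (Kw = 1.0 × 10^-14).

pH = 3.24

HNO2 ⇌ NO2- + H+
Ka = [H+]²/(0.0013 − [H+]) = 4.6 × 10^-4
Here C₀/Ka ≈ 2.83, so the small-[H+] approximation fails. Use the quadratic:
[H+] = [−0.00046 + √(0.00046² + 2.39e-06)]/2 = 5.77 × 10^-4 M
pH = −log(5.77 × 10^-4) = 3.24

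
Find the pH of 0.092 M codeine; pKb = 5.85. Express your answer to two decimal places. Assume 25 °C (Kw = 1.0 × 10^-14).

C18H21NO3 + H2O ⇌ C18H22NO3+ + OH-
Kb = 10^(−5.85) = 1.41 × 10^-6
From the ICE table, Kb = [OH-]²/(0.092 − [OH-]) = 1.41 × 10^-6.
Since Kb ≪ C₀, [OH-] ≈ √(Kb·C₀) = 3.60 × 10^-4 M.
Check: 0.39% ionized — well under 5%, approximation valid.
pOH = 3.44, so pH = 14.00 − pOH = 10.56

pH = 10.56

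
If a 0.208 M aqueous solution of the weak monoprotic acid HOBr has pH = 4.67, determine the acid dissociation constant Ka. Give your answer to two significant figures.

[H+] = 10^(-4.67) = 2.14 × 10^-5 M
At equilibrium [HA] = 0.208 − 2.14 × 10^-5 = 2.08 × 10^-1 M
Ka = [H+][A-]/[HA] = (2.14 × 10^-5)² / 2.08 × 10^-1 = 2.2 × 10^-9

Ka = 2.2 × 10^-9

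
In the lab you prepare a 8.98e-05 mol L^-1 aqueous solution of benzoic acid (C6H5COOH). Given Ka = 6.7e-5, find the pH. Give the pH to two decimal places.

C6H5COOH ⇌ C6H5COO- + H+
From the ICE table, Ka = [H+]²/(8.98e-05 − [H+]) = 6.7 × 10^-5.
The 5% rule fails; solving [H+]² + Ka·[H+] − Ka·C₀ = 0 exactly:
[H+] = [−6.7e-05 + √(6.7e-05² + 2.41e-08)]/2 = 5.10 × 10^-5 M
pH = −log(5.10 × 10^-5) = 4.29

pH = 4.29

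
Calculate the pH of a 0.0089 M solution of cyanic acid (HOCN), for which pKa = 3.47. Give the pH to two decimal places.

pH = 2.80

HOCN ⇌ OCN- + H+
Ka = 10^(−3.47) = 3.39 × 10^-4
Ka = [H+]²/(0.0089 − [H+]) = 3.39 × 10^-4
The 5% rule fails; solving [H+]² + Ka·[H+] − Ka·C₀ = 0 exactly:
[H+] = (−Ka + √(Ka² + 4·Ka·C₀))/2 = 1.58 × 10^-3 M
pH = −log[H+] = −log(1.58 × 10^-3) = 2.80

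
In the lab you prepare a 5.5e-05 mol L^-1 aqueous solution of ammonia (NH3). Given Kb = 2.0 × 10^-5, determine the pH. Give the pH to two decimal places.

NH3 + H2O ⇌ NH4+ + OH-
From the ICE table, Kb = [OH-]²/(5.5e-05 − [OH-]) = 2.0 × 10^-5.
Here C₀/Kb ≈ 2.75, so the small-[OH-] approximation fails. Use the quadratic:
[OH-] = (−Kb + √(Kb² + 4·Kb·C₀))/2 = 2.46 × 10^-5 M
pOH = 4.61, so pH = 14.00 − pOH = 9.39

pH = 9.39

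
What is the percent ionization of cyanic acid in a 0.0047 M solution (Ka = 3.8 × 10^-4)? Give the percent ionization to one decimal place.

HOCN ⇌ OCN- + H+; let x = [H+] at equilibrium.
Solve x² + 0.00038x − 1.79e-06 = 0 → x = 1.16 × 10^-3 M
Fraction ionized = 1.16 × 10^-3 / 0.0047 = 0.2468 → 24.7%

24.7%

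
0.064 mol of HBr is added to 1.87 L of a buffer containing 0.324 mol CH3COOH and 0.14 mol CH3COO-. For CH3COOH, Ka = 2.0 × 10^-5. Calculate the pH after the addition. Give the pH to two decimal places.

Added H+ converts CH3COO- to CH3COOH: CH3COOH → 0.388 mol, CH3COO- → 0.076 mol.
pKa = −log(2.0 × 10^-5) = 4.699
Henderson–Hasselbalch with mole ratio 0.076/0.388: pH = 4.699 + (-0.708)

pH = 3.99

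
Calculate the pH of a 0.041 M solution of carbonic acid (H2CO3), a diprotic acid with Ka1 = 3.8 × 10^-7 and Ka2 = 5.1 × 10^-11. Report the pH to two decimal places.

pH = 3.90

Ka1 ≫ Ka2, so treat the first dissociation as the only significant source of H+.
Ka1 = x²/(0.041 − x) = 3.8 × 10^-7
x ≈ √(3.8 × 10^-7 × 0.041) = 1.25 × 10^-4 M
pH = −log(1.25 × 10^-4) = 3.90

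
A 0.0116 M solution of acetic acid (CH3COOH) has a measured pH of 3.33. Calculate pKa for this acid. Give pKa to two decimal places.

[H+] = 10^(-3.33) = 4.68 × 10^-4 M
At equilibrium [HA] = 0.0116 − 4.68 × 10^-4 = 1.11 × 10^-2 M
Ka = [H+][A-]/[HA] = (4.68 × 10^-4)² / 1.11 × 10^-2 = 1.97 × 10^-5
pKa = -log(1.97 × 10^-5) = 4.71

pKa = 4.71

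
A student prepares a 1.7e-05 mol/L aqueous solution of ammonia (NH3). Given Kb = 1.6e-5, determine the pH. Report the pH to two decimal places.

NH3 + H2O ⇌ NH4+ + OH-
Let x = [OH-] at equilibrium. Kb = x²/(1.7e-05 − x).
Here C₀/Kb ≈ 1.06, so the small-x approximation fails. Use the quadratic:
x = (−Kb + √(Kb² + 4·Kb·C₀))/2 = 1.03 × 10^-5 M
pOH = −log(1.03 × 10^-5) = 4.99; pH = 14.00 − 4.99 = 9.01

pH = 9.01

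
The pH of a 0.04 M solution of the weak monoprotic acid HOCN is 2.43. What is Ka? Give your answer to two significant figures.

[H+] = 10^(-2.43) = 3.72 × 10^-3 M
At equilibrium [HA] = 0.04 − 3.72 × 10^-3 = 3.63 × 10^-2 M
Ka = [H+][A-]/[HA] = (3.72 × 10^-3)² / 3.63 × 10^-2 = 3.8 × 10^-4

Ka = 3.8 × 10^-4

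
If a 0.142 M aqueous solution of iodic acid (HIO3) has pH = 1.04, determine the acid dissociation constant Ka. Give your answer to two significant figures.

[H+] = 10^(-1.04) = 9.12 × 10^-2 M
At equilibrium [HA] = 0.142 − 9.12 × 10^-2 = 5.08 × 10^-2 M
Ka = [H+][A-]/[HA] = (9.12 × 10^-2)² / 5.08 × 10^-2 = 1.6 × 10^-1

Ka = 1.6 × 10^-1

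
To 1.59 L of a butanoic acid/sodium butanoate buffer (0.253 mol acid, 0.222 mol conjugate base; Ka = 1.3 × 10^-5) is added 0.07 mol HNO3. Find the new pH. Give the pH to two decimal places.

After neutralization: n(CH3(CH2)2COOH) = 0.323 mol, n(CH3(CH2)2COO-) = 0.152 mol.
pKa = −log(1.3 × 10^-5) = 4.886
pH = pKa + log(n_CH3(CH2)2COO-/n_CH3(CH2)2COOH) = 4.886 + log(0.152/0.323) = 4.886 + (-0.327)

pH = 4.56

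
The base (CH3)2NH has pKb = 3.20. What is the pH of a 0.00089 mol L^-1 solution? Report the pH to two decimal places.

pH = 10.70

(CH3)2NH + H2O ⇌ (CH3)2NH2+ + OH-
Kb = 10^(−3.20) = 6.31 × 10^-4
From the ICE table, Kb = [OH-]²/(0.00089 − [OH-]) = 6.31 × 10^-4.
[OH-] is not negligible relative to C₀; solve [OH-]² + 0.000631·[OH-] − 5.62e-07 = 0.
[OH-] = [−0.000631 + √(0.000631² + 2.25e-06)]/2 = 4.98 × 10^-4 M
pOH = −log(4.98 × 10^-4) = 3.30; pH = 14.00 − 3.30 = 10.70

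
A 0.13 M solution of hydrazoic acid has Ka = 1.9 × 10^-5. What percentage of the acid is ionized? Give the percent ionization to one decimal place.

HN3 ⇌ N3- + H+; let x = [H+] at equilibrium.
x ≈ √(Ka·C₀) = √(1.9 × 10^-5 × 0.13) = 1.57 × 10^-3 M
Fraction ionized = 1.57 × 10^-3 / 0.13 = 0.0121 → 1.2%

1.2%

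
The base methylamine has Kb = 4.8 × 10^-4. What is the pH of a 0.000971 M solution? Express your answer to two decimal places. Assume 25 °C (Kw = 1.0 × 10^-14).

CH3NH2 + H2O ⇌ CH3NH3+ + OH-
Kb = x²/(0.000971 − x) = 4.8 × 10^-4
x is not negligible relative to C₀; solve x² + 0.00048·x − 4.66e-07 = 0.
x = (−Kb + √(Kb² + 4·Kb·C₀))/2 = 4.84 × 10^-4 M
pOH = −log(4.84 × 10^-4) = 3.32; pH = 14.00 − 3.32 = 10.68

pH = 10.68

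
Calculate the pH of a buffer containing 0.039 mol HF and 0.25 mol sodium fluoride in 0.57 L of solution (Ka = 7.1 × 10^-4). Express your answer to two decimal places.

pKa = −log(7.1 × 10^-4) = 3.149
Using pH = pKa + log([base]/[acid]) with [base]/[acid] = 0.25/0.039:
pH = 3.149 + (+0.807) = 3.96

pH = 3.96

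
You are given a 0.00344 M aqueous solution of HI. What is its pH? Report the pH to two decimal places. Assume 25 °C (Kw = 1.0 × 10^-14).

HI is a strong acid and dissociates completely, so [H+] = 0.00344 M.
pH = -log(0.00344) = 2.46

pH = 2.46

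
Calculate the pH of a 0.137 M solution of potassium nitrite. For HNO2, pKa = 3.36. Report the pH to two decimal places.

pH = 8.25

NO2- is the conjugate base of the weak acid HNO2.
Ka = 10^(−3.36) = 4.37 × 10^-4
Kb = Kw/Ka = 1.0×10^-14 / 4.37 × 10^-4 = 2.29 × 10^-11
Kb = [OH-]²/(0.137 − [OH-]) = 2.29 × 10^-11
Neglecting [OH-] in the denominator: [OH-] = √(2.29 × 10^-11 × 0.137) = 1.77 × 10^-6 M
([OH-]/C₀ = 0.0013% < 5%, so the approximation holds.)
pOH = −log(1.77 × 10^-6) = 5.75; pH = 14.00 − 5.75 = 8.25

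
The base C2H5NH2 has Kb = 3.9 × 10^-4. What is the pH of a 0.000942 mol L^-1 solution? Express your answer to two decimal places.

pH = 10.65

C2H5NH2 + H2O ⇌ C2H5NH3+ + OH-
From the ICE table, Kb = [OH-]²/(0.000942 − [OH-]) = 3.9 × 10^-4.
Here C₀/Kb ≈ 2.42, so the small-[OH-] approximation fails. Use the quadratic:
[OH-] = [−0.00039 + √(0.00039² + 1.47e-06)]/2 = 4.42 × 10^-4 M
pOH = 3.35, so pH = 14.00 − pOH = 10.65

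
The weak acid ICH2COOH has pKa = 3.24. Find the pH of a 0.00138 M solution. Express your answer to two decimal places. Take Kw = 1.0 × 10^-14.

ICH2COOH ⇌ ICH2COO- + H+
Ka = 10^(−3.24) = 5.75 × 10^-4
From the ICE table, Ka = x²/(0.00138 − x) = 5.75 × 10^-4.
Here C₀/Ka ≈ 2.4, so the small-x approximation fails. Use the quadratic:
x = [−0.000575 + √(0.000575² + 3.17e-06)]/2 = 6.49 × 10^-4 M
pH = −log(6.49 × 10^-4) = 3.19

pH = 3.19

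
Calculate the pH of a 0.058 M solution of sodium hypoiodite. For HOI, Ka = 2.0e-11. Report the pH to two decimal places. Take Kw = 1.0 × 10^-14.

pH = 11.71

OI- is the conjugate base of the weak acid HOI.
Kb = Kw/Ka = 1.0×10^-14 / 2.0 × 10^-11 = 5.00 × 10^-4
Kb = [OH-]²/(0.058 − [OH-]) = 5.00 × 10^-4
The 5% rule fails; solving [OH-]² + Kb·[OH-] − Kb·C₀ = 0 exactly:
[OH-] = (−Kb + √(Kb² + 4·Kb·C₀))/2 = 5.14 × 10^-3 M
pOH = −log(5.14 × 10^-3) = 2.29; pH = 14.00 − 2.29 = 11.71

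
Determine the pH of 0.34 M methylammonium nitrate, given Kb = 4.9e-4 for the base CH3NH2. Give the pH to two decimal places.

CH3NH3+ is the conjugate acid of the weak base CH3NH2.
Ka = Kw/Kb = 1.0×10^-14 / 4.9 × 10^-4 = 2.04 × 10^-11
From the ICE table, Ka = x²/(0.34 − x) = 2.04 × 10^-11.
Neglecting x in the denominator: x = √(2.04 × 10^-11 × 0.34) = 2.63 × 10^-6 M
(x/C₀ = 0.00077% < 5%, so the approximation holds.)
pH = −log[H+] = −log(2.63 × 10^-6) = 5.58

pH = 5.58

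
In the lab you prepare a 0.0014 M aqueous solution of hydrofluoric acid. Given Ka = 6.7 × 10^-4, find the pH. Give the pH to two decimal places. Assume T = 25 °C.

HF ⇌ F- + H+
From the ICE table, Ka = x²/(0.0014 − x) = 6.7 × 10^-4.
Here C₀/Ka ≈ 2.09, so the small-x approximation fails. Use the quadratic:
x = (−Ka + √(Ka² + 4·Ka·C₀))/2 = 6.90 × 10^-4 M
pH = −log[H+] = −log(6.90 × 10^-4) = 3.16

pH = 3.16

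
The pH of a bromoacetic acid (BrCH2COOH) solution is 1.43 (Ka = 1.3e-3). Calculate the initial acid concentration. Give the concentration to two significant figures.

[H+] = 10^(-1.43) = 3.72 × 10^-2 M = x
Ka = x²/(C₀ − x) ⇒ C₀ = x + x²/Ka
C₀ = 3.72 × 10^-2 + (3.72 × 10^-2)²/(1.3 × 10^-3) = 1.10 M

C₀ = 1.1 M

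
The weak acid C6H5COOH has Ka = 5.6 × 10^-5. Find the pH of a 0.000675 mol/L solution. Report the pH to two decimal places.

C6H5COOH ⇌ C6H5COO- + H+
Ka = [H+]²/(0.000675 − [H+]) = 5.6 × 10^-5
[H+] is not negligible relative to C₀; solve [H+]² + 5.6e-05·[H+] − 3.78e-08 = 0.
[H+] = (−Ka + √(Ka² + 4·Ka·C₀))/2 = 1.68 × 10^-4 M
pH = −log[H+] = −log(1.68 × 10^-4) = 3.77

pH = 3.77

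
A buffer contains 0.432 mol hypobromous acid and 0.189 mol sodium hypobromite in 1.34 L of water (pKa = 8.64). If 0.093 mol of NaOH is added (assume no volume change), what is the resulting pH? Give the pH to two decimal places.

OH- converts HOBr to OBr-: HOBr → 0.339 mol, OBr- → 0.282 mol.
pH = pKa + log(n_OBr-/n_HOBr) = 8.64 + log(0.282/0.339) = 8.64 + (-0.080)

pH = 8.56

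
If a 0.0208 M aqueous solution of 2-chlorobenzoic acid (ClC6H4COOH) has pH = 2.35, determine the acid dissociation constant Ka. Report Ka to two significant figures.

Ka = 1.2 × 10^-3

[H+] = 10^(-2.35) = 4.47 × 10^-3 M
At equilibrium [HA] = 0.0208 − 4.47 × 10^-3 = 1.63 × 10^-2 M
Ka = [H+][A-]/[HA] = (4.47 × 10^-3)² / 1.63 × 10^-2 = 1.2 × 10^-3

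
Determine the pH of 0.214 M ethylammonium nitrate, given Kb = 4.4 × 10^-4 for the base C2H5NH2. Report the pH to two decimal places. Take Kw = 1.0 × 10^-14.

C2H5NH3+ is the conjugate acid of the weak base C2H5NH2.
Ka = Kw/Kb = 1.0×10^-14 / 4.4 × 10^-4 = 2.27 × 10^-11
Ka = x²/(0.214 − x) = 2.27 × 10^-11
Neglecting x in the denominator: x = √(2.27 × 10^-11 × 0.214) = 2.20 × 10^-6 M
pH = −log(2.20 × 10^-6) = 5.66

pH = 5.66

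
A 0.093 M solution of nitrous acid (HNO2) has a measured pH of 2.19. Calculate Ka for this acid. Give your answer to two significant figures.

Ka = 4.8 × 10^-4

[H+] = 10^(-2.19) = 6.46 × 10^-3 M
At equilibrium [HA] = 0.093 − 6.46 × 10^-3 = 8.65 × 10^-2 M
Ka = [H+][A-]/[HA] = (6.46 × 10^-3)² / 8.65 × 10^-2 = 4.8 × 10^-4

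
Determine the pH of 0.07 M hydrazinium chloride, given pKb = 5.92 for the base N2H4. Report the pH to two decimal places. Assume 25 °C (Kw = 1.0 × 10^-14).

pH = 4.62

N2H5+ is the conjugate acid of the weak base N2H4.
Kb = 10^(−5.92) = 1.20 × 10^-6
Ka = Kw/Kb = 1.0×10^-14 / 1.20 × 10^-6 = 8.33 × 10^-9
Ka = x²/(0.07 − x) = 8.33 × 10^-9
Neglecting x in the denominator: x = √(8.33 × 10^-9 × 0.07) = 2.41 × 10^-5 M
(x/C₀ = 0.034% < 5%, so the approximation holds.)
pH = −log[H+] = −log(2.41 × 10^-5) = 4.62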